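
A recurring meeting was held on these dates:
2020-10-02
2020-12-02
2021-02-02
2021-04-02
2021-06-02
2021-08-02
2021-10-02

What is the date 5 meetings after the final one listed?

2022-08-02

Gaps: 61, 62, 59, 61, 61, 61 days — not constant. Every event is on the 2nd of the month.
Pattern: the 2nd of every 2 months.
December 2021: 2021-12-02.
Next: February 2022 → 2022-02-02.
April 2022: 2022-04-02.
June 2022: 2022-06-02.
August 2022: 2022-08-02.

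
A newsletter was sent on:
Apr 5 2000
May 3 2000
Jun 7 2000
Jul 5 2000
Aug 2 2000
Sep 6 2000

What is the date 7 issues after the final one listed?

Apr 4 2001

These are Wednesdays at 28- or 35-day spacing (28, 35, 28, 28, 35).
The pattern: 1st Wednesday of the month.
October 2000 — 1st Wednesday is Oct 4 2000.
November 2000 — 1st Wednesday is Nov 1 2000.
1st Wednesday of December 2000: Dec 6 2000.
January 2001 — 1st Wednesday is Jan 3 2001.
February 2001 — 1st Wednesday is Feb 7 2001.
March 2001 — 1st Wednesday is Mar 7 2001.
April 2001 — 1st Wednesday is Apr 4 2001.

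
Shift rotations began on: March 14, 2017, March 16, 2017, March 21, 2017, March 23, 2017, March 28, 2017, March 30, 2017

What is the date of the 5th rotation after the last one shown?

The gap pattern 2, 5, 2, 5, 2 repeats every 2 events.
These are the Tuesdays and Thursdays of each week.
The following Tuesday is April 4, 2017.
The following Thursday is April 6, 2017.
The following Tuesday is April 11, 2017.
The following Thursday is April 13, 2017.
The following Tuesday is April 18, 2017.

April 18, 2017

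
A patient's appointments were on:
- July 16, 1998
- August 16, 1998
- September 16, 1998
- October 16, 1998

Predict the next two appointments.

November 16, 1998; December 16, 1998

Gaps: 31, 31, 30 days — not constant. Every event is on the 16th of the month.
Pattern: the 16th of each month.
Next: November 1998 → November 16, 1998.
Next: December 1998 → December 16, 1998.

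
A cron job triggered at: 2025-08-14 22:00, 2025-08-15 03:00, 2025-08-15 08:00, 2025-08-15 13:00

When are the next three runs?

2025-08-15 18:00, 2025-08-15 23:00, 2025-08-16 04:00

Spacing: 5, 5, 5 h — constant 5 h.
2025-08-15 13:00 + 5 h = 2025-08-15 18:00.
2025-08-15 18:00 + 5 h = 2025-08-15 23:00.
2025-08-15 23:00 + 5 h = 2025-08-16 04:00.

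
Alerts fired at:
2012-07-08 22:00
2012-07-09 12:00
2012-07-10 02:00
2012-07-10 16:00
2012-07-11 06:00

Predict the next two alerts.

The interval is a steady 14 hours (14, 14, 14, 14).
2012-07-11 06:00 + 14 h = 2012-07-11 20:00.
2012-07-11 20:00 + 14 h = 2012-07-12 10:00.

2012-07-11 20:00, 2012-07-12 10:00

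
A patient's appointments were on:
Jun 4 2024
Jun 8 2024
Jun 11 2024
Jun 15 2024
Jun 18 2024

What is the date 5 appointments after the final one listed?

Jul 6 2024

Every event lands on a Tuesday or Saturday (gaps cycle 4, 3, 4, 3).
So the schedule is: every Tuesday and Saturday.
Next Saturday: Jun 22 2024.
Next Tuesday: Jun 25 2024.
Next Saturday: Jun 29 2024.
The following Tuesday is Jul 2 2024.
The following Saturday is Jul 6 2024.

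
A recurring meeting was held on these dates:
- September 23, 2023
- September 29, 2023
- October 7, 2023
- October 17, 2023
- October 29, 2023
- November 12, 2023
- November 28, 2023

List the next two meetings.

Gaps: 6, 8, 10, 12, 14, 16 days — each gap is 2 larger than the previous one.
Next gap: 18 days. November 28, 2023 + 18 days = December 16, 2023.
Next gap: 20 days. December 16, 2023 + 20 days = January 5, 2024.

December 16, 2023; January 5, 2024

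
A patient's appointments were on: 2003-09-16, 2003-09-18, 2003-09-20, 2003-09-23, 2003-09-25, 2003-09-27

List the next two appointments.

Every event lands on a Tuesday or Thursday or Saturday (gaps cycle 2, 2, 3, 2, 2).
So the schedule is: every Tuesday, Thursday and Saturday.
The following Tuesday is 2003-09-30.
Next Thursday: 2003-10-02.

2003-09-30, 2003-10-02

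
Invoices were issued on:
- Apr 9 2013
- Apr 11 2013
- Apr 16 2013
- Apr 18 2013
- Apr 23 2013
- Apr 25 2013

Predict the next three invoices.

Apr 30 2013, May 2 2013, May 7 2013

Gaps: 2, 5, 2, 5, 2 days — not constant, but cyclic with period 2.
The events fall on every Tuesday and Thursday.
The following Tuesday is Apr 30 2013.
Next Thursday: May 2 2013.
The following Tuesday is May 7 2013.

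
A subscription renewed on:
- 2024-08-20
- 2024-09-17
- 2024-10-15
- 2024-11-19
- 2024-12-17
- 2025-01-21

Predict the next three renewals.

2025-02-18, 2025-03-18, 2025-04-15

These are Tuesdays at 28- or 35-day spacing (28, 28, 35, 28, 35).
The pattern: 3rd Tuesday of the month.
February 2025 — 3rd Tuesday is 2025-02-18.
March 2025 — 3rd Tuesday is 2025-03-18.
April 2025 — 3rd Tuesday is 2025-04-15.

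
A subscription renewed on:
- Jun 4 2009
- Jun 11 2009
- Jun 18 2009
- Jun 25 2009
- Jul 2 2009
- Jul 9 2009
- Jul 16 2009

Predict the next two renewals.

Jul 23 2009, Jul 30 2009

The spacing is 7, 7, 7, 7, 7, 7 days — always 7 days.
Jul 16 2009 + 7 days = Jul 23 2009.
Jul 23 2009 + 7 days = Jul 30 2009.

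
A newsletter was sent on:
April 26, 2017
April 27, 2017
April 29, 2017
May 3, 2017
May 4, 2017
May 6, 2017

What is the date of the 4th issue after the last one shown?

May 17, 2017

Gaps: 1, 2, 4, 1, 2 days — not constant, but cyclic with period 3.
The events fall on every Wednesday, Thursday and Saturday.
Next Wednesday: May 10, 2017.
Next Thursday: May 11, 2017.
The following Saturday is May 13, 2017.
Next Wednesday: May 17, 2017.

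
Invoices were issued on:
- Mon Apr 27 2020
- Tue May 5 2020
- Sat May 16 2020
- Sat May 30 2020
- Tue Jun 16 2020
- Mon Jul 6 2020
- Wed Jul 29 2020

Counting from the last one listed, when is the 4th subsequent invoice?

Intervals are 8, 11, 14, 17, 20, 23 days — an arithmetic progression with common difference 3.
Next gap: 26 days. Wed Jul 29 2020 + 26 days = Mon Aug 24 2020.
Next gap: 29 days. Mon Aug 24 2020 + 29 days = Tue Sep 22 2020.
Next gap: 32 days. Tue Sep 22 2020 + 32 days = Sat Oct 24 2020.
Next gap: 35 days. Sat Oct 24 2020 + 35 days = Sat Nov 28 2020.

Sat Nov 28 2020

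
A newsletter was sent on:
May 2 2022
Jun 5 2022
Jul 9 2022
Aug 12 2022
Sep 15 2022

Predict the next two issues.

Gaps between consecutive events: 34, 34, 34, 34 days — a constant 34-day interval.
Sep 15 2022 + 34 days = Oct 19 2022.
Oct 19 2022 + 34 days = Nov 22 2022.

Oct 19 2022, Nov 22 2022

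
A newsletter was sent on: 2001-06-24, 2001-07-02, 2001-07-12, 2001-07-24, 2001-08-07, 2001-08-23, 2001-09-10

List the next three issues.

2001-09-30, 2001-10-22, 2001-11-15

Intervals are 8, 10, 12, 14, 16, 18 days — an arithmetic progression with common difference 2.
Next gap: 20 days. 2001-09-10 + 20 days = 2001-09-30.
Next gap: 22 days. 2001-09-30 + 22 days = 2001-10-22.
Next gap: 24 days. 2001-10-22 + 24 days = 2001-11-15.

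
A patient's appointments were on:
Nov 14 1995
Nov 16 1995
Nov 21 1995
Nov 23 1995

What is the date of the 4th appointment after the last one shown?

Gaps: 2, 5, 2 days — not constant, but cyclic with period 2.
The events fall on every Tuesday and Thursday.
Next Tuesday: Nov 28 1995.
Next Thursday: Nov 30 1995.
The following Tuesday is Dec 5 1995.
Next Thursday: Dec 7 1995.

Dec 7 1995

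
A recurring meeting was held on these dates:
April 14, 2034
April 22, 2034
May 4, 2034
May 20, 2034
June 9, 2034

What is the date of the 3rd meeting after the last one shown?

September 1, 2034

Intervals are 8, 12, 16, 20 days — an arithmetic progression with common difference 4.
Next gap: 24 days. June 9, 2034 + 24 days = July 3, 2034.
Next gap: 28 days. July 3, 2034 + 28 days = July 31, 2034.
Next gap: 32 days. July 31, 2034 + 32 days = September 1, 2034.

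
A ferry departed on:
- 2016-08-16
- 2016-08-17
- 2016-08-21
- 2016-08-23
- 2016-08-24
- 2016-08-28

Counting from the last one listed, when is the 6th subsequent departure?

2016-09-11

The gap pattern 1, 4, 2, 1, 4 repeats every 3 events.
These are the Tuesdays, Wednesdays and Sundays of each week.
The following Tuesday is 2016-08-30.
Next Wednesday: 2016-08-31.
Next Sunday: 2016-09-04.
Next Tuesday: 2016-09-06.
Next Wednesday: 2016-09-07.
The following Sunday is 2016-09-11.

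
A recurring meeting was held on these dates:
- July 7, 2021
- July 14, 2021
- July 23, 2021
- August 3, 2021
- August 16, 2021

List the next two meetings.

The spacing grows by 2 each time: 7, 9, 11, 13 days.
Next gap: 15 days. August 16, 2021 + 15 days = August 31, 2021.
Next gap: 17 days. August 31, 2021 + 17 days = September 17, 2021.

August 31, 2021; September 17, 2021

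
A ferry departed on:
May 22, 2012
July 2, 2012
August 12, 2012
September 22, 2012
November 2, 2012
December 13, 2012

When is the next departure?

January 23, 2013

The spacing is 41, 41, 41, 41, 41 days — always 41 days.
December 13, 2012 + 41 days = January 23, 2013.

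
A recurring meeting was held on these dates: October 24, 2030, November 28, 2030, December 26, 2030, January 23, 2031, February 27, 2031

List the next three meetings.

March 27, 2031; April 24, 2031; May 22, 2031

Gaps: 35, 28, 28, 35 days — a mix of 28 and 35. Every date is a Thursday.
Each is the 4th Thursday of its month.
March 2031 — 4th Thursday is March 27, 2031.
April 2031 — 4th Thursday is April 24, 2031.
May 2031 — 4th Thursday is May 22, 2031.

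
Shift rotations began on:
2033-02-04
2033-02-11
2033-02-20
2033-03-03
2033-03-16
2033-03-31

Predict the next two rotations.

2033-04-17, 2033-05-06

The spacing grows by 2 each time: 7, 9, 11, 13, 15 days.
Next gap: 17 days. 2033-03-31 + 17 days = 2033-04-17.
Next gap: 19 days. 2033-04-17 + 19 days = 2033-05-06.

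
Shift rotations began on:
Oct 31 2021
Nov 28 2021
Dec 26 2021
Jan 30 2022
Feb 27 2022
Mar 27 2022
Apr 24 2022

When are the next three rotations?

All Sundays; the gaps (28, 28, 35, 28, 28, 28) vary with month length.
This is the last Sunday of each month.
May 2022 ends with Sunday May 29 2022.
June 2022 ends with Sunday Jun 26 2022.
Last Sunday of July 2022: Jul 31 2022.

May 29 2022, Jun 26 2022, Jul 31 2022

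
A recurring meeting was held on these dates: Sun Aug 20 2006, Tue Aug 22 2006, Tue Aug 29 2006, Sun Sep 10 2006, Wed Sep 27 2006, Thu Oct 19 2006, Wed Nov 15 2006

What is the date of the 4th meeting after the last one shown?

Sun Apr 22 2007

The spacing grows by 5 each time: 2, 7, 12, 17, 22, 27 days.
Next gap: 32 days. Wed Nov 15 2006 + 32 days = Sun Dec 17 2006.
Next gap: 37 days. Sun Dec 17 2006 + 37 days = Tue Jan 23 2007.
Next gap: 42 days. Tue Jan 23 2007 + 42 days = Tue Mar 6 2007.
Next gap: 47 days. Tue Mar 6 2007 + 47 days = Sun Apr 22 2007.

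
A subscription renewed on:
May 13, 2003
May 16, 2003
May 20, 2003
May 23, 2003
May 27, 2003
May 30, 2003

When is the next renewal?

June 3, 2003

Gaps: 3, 4, 3, 4, 3 days — not constant, but cyclic with period 2.
The events fall on every Tuesday and Friday.
Next Tuesday: June 3, 2003.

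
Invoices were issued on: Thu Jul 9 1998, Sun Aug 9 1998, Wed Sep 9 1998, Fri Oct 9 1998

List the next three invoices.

Mon Nov 9 1998, Wed Dec 9 1998, Sat Jan 9 1999

Gaps: 31, 31, 30 days — not constant. Every event is on the 9th of the month.
Pattern: the 9th of each month.
Next: November 1998 → Mon Nov 9 1998.
December 1998: Wed Dec 9 1998.
January 1999: Sat Jan 9 1999.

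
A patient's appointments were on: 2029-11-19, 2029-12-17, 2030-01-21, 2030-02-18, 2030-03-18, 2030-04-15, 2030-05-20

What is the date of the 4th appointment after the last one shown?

2030-09-16

Gaps: 28, 35, 28, 28, 28, 35 days — a mix of 28 and 35. Every date is a Monday.
Each is the 3rd Monday of its month.
June 2030 — 3rd Monday is 2030-06-17.
July 2030 — 3rd Monday is 2030-07-15.
August 2030 — 3rd Monday is 2030-08-19.
3rd Monday of September 2030: 2030-09-16.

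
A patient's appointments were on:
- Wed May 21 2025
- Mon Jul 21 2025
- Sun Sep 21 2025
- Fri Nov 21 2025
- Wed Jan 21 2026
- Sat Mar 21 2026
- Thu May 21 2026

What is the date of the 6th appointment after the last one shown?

Fri May 21 2027

Gaps: 61, 62, 61, 61, 59, 61 days — not constant. Every event is on the 21st of the month.
Pattern: the 21st of every 2 months.
Next: July 2026 → Tue Jul 21 2026.
Next: September 2026 → Mon Sep 21 2026.
November 2026: Sat Nov 21 2026.
January 2027: Thu Jan 21 2027.
Next: March 2027 → Sun Mar 21 2027.
Next: May 2027 → Fri May 21 2027.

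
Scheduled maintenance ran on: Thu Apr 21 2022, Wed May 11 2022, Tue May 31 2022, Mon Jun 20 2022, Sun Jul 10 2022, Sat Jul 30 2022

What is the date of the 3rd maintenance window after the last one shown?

The spacing is 20, 20, 20, 20, 20 days — always 20 days.
Sat Jul 30 2022 + 20 days = Fri Aug 19 2022.
Fri Aug 19 2022 + 20 days = Thu Sep 8 2022.
Thu Sep 8 2022 + 20 days = Wed Sep 28 2022.

Wed Sep 28 2022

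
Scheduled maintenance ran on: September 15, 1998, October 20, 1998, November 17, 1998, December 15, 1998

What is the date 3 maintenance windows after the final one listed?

Gaps: 35, 28, 28 days — a mix of 28 and 35. Every date is a Tuesday.
Each is the 3rd Tuesday of its month.
January 1999 — 3rd Tuesday is January 19, 1999.
3rd Tuesday of February 1999: February 16, 1999.
March 1999 — 3rd Tuesday is March 16, 1999.

March 16, 1999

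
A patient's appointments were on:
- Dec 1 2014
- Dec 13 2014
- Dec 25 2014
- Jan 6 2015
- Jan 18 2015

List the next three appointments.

Every event comes 12 days after the last (12, 12, 12, 12).
Jan 18 2015 + 12 days = Jan 30 2015.
Jan 30 2015 + 12 days = Feb 11 2015.
Feb 11 2015 + 12 days = Feb 23 2015.

Jan 30 2015, Feb 11 2015, Feb 23 2015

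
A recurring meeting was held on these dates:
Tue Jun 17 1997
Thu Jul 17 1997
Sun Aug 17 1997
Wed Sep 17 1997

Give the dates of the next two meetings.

The day-of-month is always 17 (30, 31, 31 days between events).
So this recurs on the 17th of each month.
Next: October 1997 → Fri Oct 17 1997.
November 1997: Mon Nov 17 1997.

Fri Oct 17 1997, Mon Nov 17 1997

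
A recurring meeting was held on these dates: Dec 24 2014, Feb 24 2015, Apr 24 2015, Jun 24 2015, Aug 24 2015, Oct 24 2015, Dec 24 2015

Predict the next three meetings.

Feb 24 2016, Apr 24 2016, Jun 24 2016

Gaps: 62, 59, 61, 61, 61, 61 days — not constant. Every event is on the 24th of the month.
Pattern: the 24th of every 2 months.
Next: February 2016 → Feb 24 2016.
Next: April 2016 → Apr 24 2016.
Next: June 2016 → Jun 24 2016.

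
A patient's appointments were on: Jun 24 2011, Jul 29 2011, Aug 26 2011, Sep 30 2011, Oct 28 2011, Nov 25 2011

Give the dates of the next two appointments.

All Fridays; the gaps (35, 28, 35, 28, 28) vary with month length.
This is the last Friday of each month.
Last Friday of December 2011: Dec 30 2011.
Last Friday of January 2012: Jan 27 2012.

Dec 30 2011, Jan 27 2012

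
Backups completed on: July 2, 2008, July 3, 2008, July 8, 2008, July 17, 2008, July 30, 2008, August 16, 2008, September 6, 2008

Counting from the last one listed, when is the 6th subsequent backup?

April 4, 2009

Intervals are 1, 5, 9, 13, 17, 21 days — an arithmetic progression with common difference 4.
Next gap: 25 days. September 6, 2008 + 25 days = October 1, 2008.
Next gap: 29 days. October 1, 2008 + 29 days = October 30, 2008.
Next gap: 33 days. October 30, 2008 + 33 days = December 2, 2008.
Next gap: 37 days. December 2, 2008 + 37 days = January 8, 2009.
Next gap: 41 days. January 8, 2009 + 41 days = February 18, 2009.
Next gap: 45 days. February 18, 2009 + 45 days = April 4, 2009.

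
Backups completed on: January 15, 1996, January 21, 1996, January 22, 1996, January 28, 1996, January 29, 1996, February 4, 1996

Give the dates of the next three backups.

Every event lands on a Monday or Sunday (gaps cycle 6, 1, 6, 1, 6).
So the schedule is: every Monday and Sunday.
Next Monday: February 5, 1996.
Next Sunday: February 11, 1996.
The following Monday is February 12, 1996.

February 5, 1996; February 11, 1996; February 12, 1996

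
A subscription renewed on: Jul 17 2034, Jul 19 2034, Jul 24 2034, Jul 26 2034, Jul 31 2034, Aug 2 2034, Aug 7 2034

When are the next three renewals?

Every event lands on a Monday or Wednesday (gaps cycle 2, 5, 2, 5, 2, 5).
So the schedule is: every Monday and Wednesday.
The following Wednesday is Aug 9 2034.
Next Monday: Aug 14 2034.
Next Wednesday: Aug 16 2034.

Aug 9 2034, Aug 14 2034, Aug 16 2034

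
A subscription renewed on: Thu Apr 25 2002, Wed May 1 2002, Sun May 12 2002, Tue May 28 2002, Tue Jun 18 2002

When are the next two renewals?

Sun Jul 14 2002, Wed Aug 14 2002

The spacing grows by 5 each time: 6, 11, 16, 21 days.
Next gap: 26 days. Tue Jun 18 2002 + 26 days = Sun Jul 14 2002.
Next gap: 31 days. Sun Jul 14 2002 + 31 days = Wed Aug 14 2002.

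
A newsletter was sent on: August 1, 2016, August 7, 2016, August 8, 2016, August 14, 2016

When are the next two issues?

August 15, 2016; August 21, 2016

The gap pattern 6, 1, 6 repeats every 2 events.
These are the Mondays and Sundays of each week.
The following Monday is August 15, 2016.
Next Sunday: August 21, 2016.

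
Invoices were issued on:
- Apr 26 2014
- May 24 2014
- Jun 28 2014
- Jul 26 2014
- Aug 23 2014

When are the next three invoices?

All dates are Saturdays, 28, 35, 28, 28 days apart.
Specifically, the 4th Saturday of each month.
4th Saturday of September 2014: Sep 27 2014.
October 2014 — 4th Saturday is Oct 25 2014.
November 2014 — 4th Saturday is Nov 22 2014.

Sep 27 2014, Oct 25 2014, Nov 22 2014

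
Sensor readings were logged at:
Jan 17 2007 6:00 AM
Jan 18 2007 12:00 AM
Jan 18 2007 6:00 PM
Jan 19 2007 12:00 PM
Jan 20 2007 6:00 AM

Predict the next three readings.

Gaps: 18, 18, 18, 18 hours — each event is 18 hours after the previous one.
Jan 20 2007 6:00 AM + 18 h = Jan 21 2007 12:00 AM.
Jan 21 2007 12:00 AM + 18 h = Jan 21 2007 6:00 PM.
Jan 21 2007 6:00 PM + 18 h = Jan 22 2007 12:00 PM.

Jan 21 2007 12:00 AM, Jan 21 2007 6:00 PM, Jan 22 2007 12:00 PM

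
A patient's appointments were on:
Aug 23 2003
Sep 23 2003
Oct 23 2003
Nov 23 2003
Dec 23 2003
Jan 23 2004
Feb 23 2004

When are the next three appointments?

Mar 23 2004, Apr 23 2004, May 23 2004

The day-of-month is always 23 (31, 30, 31, 30, 31, 31 days between events).
So this recurs on the 23rd of each month.
Next: March 2004 → Mar 23 2004.
Next: April 2004 → Apr 23 2004.
Next: May 2004 → May 23 2004.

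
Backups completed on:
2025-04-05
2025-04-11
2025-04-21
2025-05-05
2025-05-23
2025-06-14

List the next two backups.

2025-07-10, 2025-08-09

The spacing grows by 4 each time: 6, 10, 14, 18, 22 days.
Next gap: 26 days. 2025-06-14 + 26 days = 2025-07-10.
Next gap: 30 days. 2025-07-10 + 30 days = 2025-08-09.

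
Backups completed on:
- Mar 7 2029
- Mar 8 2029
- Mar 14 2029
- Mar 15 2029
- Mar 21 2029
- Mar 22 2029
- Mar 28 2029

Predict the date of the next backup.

Mar 29 2029

The gap pattern 1, 6, 1, 6, 1, 6 repeats every 2 events.
These are the Wednesdays and Thursdays of each week.
The following Thursday is Mar 29 2029.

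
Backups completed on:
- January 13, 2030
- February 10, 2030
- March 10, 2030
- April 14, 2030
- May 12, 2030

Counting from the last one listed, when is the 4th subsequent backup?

September 8, 2030

All dates are Sundays, 28, 28, 35, 28 days apart.
Specifically, the 2nd Sunday of each month.
2nd Sunday of June 2030: June 9, 2030.
2nd Sunday of July 2030: July 14, 2030.
August 2030 — 2nd Sunday is August 11, 2030.
September 2030 — 2nd Sunday is September 8, 2030.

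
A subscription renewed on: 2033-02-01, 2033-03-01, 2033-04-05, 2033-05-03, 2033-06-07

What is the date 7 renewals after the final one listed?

2034-01-03

These are Tuesdays at 28- or 35-day spacing (28, 35, 28, 35).
The pattern: 1st Tuesday of the month.
July 2033 — 1st Tuesday is 2033-07-05.
August 2033 — 1st Tuesday is 2033-08-02.
1st Tuesday of September 2033: 2033-09-06.
October 2033 — 1st Tuesday is 2033-10-04.
1st Tuesday of November 2033: 2033-11-01.
December 2033 — 1st Tuesday is 2033-12-06.
January 2034 — 1st Tuesday is 2034-01-03.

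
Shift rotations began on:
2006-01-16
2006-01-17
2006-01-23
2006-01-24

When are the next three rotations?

Gaps: 1, 6, 1 days — not constant, but cyclic with period 2.
The events fall on every Monday and Tuesday.
The following Monday is 2006-01-30.
Next Tuesday: 2006-01-31.
The following Monday is 2006-02-06.

2006-01-30, 2006-01-31, 2006-02-06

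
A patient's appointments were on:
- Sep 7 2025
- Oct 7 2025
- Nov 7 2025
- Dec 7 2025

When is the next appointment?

Jan 7 2026

Gaps: 30, 31, 30 days — not constant. Every event is on the 7th of the month.
Pattern: the 7th of each month.
January 2026: Jan 7 2026.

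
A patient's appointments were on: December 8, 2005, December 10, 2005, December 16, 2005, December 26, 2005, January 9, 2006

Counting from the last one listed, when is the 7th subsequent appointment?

August 7, 2006

The spacing grows by 4 each time: 2, 6, 10, 14 days.
Next gap: 18 days. January 9, 2006 + 18 days = January 27, 2006.
Next gap: 22 days. January 27, 2006 + 22 days = February 18, 2006.
Next gap: 26 days. February 18, 2006 + 26 days = March 16, 2006.
Next gap: 30 days. March 16, 2006 + 30 days = April 15, 2006.
Next gap: 34 days. April 15, 2006 + 34 days = May 19, 2006.
Next gap: 38 days. May 19, 2006 + 38 days = June 26, 2006.
Next gap: 42 days. June 26, 2006 + 42 days = August 7, 2006.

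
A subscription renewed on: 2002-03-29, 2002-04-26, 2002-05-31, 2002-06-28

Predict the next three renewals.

Every date is a Friday; gaps 28, 35, 28 days.
Each is the last Friday of its month (at least one falls on the 29th or later, ruling out '4th Friday').
July 2002 ends with Friday 2002-07-26.
August 2002 ends with Friday 2002-08-30.
September 2002 ends with Friday 2002-09-27.

2002-07-26, 2002-08-30, 2002-09-27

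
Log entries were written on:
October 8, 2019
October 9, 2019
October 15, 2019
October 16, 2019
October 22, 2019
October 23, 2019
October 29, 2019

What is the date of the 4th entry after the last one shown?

November 12, 2019

The gap pattern 1, 6, 1, 6, 1, 6 repeats every 2 events.
These are the Tuesdays and Wednesdays of each week.
The following Wednesday is October 30, 2019.
The following Tuesday is November 5, 2019.
The following Wednesday is November 6, 2019.
Next Tuesday: November 12, 2019.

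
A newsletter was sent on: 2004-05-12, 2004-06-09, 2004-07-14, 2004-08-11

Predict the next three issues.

2004-09-08, 2004-10-13, 2004-11-10

Gaps: 28, 35, 28 days — a mix of 28 and 35. Every date is a Wednesday.
Each is the 2nd Wednesday of its month.
September 2004 — 2nd Wednesday is 2004-09-08.
October 2004 — 2nd Wednesday is 2004-10-13.
November 2004 — 2nd Wednesday is 2004-11-10.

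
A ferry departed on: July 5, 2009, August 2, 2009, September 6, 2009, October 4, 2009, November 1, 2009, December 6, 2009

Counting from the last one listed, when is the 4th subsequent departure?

All dates are Sundays, 28, 35, 28, 28, 35 days apart.
Specifically, the 1st Sunday of each month.
1st Sunday of January 2010: January 3, 2010.
February 2010 — 1st Sunday is February 7, 2010.
1st Sunday of March 2010: March 7, 2010.
April 2010 — 1st Sunday is April 4, 2010.

April 4, 2010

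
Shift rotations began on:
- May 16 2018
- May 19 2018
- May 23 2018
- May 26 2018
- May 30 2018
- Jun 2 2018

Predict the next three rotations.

The gap pattern 3, 4, 3, 4, 3 repeats every 2 events.
These are the Wednesdays and Saturdays of each week.
The following Wednesday is Jun 6 2018.
The following Saturday is Jun 9 2018.
The following Wednesday is Jun 13 2018.

Jun 6 2018, Jun 9 2018, Jun 13 2018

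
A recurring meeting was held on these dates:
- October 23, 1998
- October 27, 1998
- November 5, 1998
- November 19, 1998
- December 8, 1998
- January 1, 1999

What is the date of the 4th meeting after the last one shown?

May 27, 1999

The spacing grows by 5 each time: 4, 9, 14, 19, 24 days.
Next gap: 29 days. January 1, 1999 + 29 days = January 30, 1999.
Next gap: 34 days. January 30, 1999 + 34 days = March 5, 1999.
Next gap: 39 days. March 5, 1999 + 39 days = April 13, 1999.
Next gap: 44 days. April 13, 1999 + 44 days = May 27, 1999.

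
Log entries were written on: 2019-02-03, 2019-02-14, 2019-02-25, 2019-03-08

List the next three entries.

Gaps between consecutive events: 11, 11, 11 days — a constant 11-day interval.
2019-03-08 + 11 days = 2019-03-19.
2019-03-19 + 11 days = 2019-03-30.
2019-03-30 + 11 days = 2019-04-10.

2019-03-19, 2019-03-30, 2019-04-10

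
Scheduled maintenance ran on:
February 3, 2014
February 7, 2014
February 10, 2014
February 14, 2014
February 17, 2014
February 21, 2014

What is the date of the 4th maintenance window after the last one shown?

March 7, 2014

Gaps: 4, 3, 4, 3, 4 days — not constant, but cyclic with period 2.
The events fall on every Monday and Friday.
The following Monday is February 24, 2014.
The following Friday is February 28, 2014.
The following Monday is March 3, 2014.
The following Friday is March 7, 2014.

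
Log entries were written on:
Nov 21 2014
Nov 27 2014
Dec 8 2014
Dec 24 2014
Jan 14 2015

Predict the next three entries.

The spacing grows by 5 each time: 6, 11, 16, 21 days.
Next gap: 26 days. Jan 14 2015 + 26 days = Feb 9 2015.
Next gap: 31 days. Feb 9 2015 + 31 days = Mar 12 2015.
Next gap: 36 days. Mar 12 2015 + 36 days = Apr 17 2015.

Feb 9 2015, Mar 12 2015, Apr 17 2015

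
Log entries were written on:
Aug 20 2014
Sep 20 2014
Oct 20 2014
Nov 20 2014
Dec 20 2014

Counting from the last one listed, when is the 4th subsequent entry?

Gaps: 31, 30, 31, 30 days — not constant. Every event is on the 20th of the month.
Pattern: the 20th of each month.
Next: January 2015 → Jan 20 2015.
February 2015: Feb 20 2015.
Next: March 2015 → Mar 20 2015.
Next: April 2015 → Apr 20 2015.

Apr 20 2015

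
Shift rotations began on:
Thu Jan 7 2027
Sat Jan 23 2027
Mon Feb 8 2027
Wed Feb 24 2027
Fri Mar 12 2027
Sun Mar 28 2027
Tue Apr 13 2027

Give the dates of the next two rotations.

Every event comes 16 days after the last (16, 16, 16, 16, 16, 16).
Tue Apr 13 2027 + 16 days = Thu Apr 29 2027.
Thu Apr 29 2027 + 16 days = Sat May 15 2027.

Thu Apr 29 2027, Sat May 15 2027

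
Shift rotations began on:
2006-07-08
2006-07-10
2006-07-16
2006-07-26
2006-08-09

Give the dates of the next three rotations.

The spacing grows by 4 each time: 2, 6, 10, 14 days.
Next gap: 18 days. 2006-08-09 + 18 days = 2006-08-27.
Next gap: 22 days. 2006-08-27 + 22 days = 2006-09-18.
Next gap: 26 days. 2006-09-18 + 26 days = 2006-10-14.

2006-08-27, 2006-09-18, 2006-10-14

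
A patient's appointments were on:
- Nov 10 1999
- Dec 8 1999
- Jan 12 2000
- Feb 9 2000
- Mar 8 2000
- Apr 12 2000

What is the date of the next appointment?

These are Wednesdays at 28- or 35-day spacing (28, 35, 28, 28, 35).
The pattern: 2nd Wednesday of the month.
2nd Wednesday of May 2000: May 10 2000.

May 10 2000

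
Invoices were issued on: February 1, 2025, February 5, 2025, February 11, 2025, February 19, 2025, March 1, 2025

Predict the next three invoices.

The spacing grows by 2 each time: 4, 6, 8, 10 days.
Next gap: 12 days. March 1, 2025 + 12 days = March 13, 2025.
Next gap: 14 days. March 13, 2025 + 14 days = March 27, 2025.
Next gap: 16 days. March 27, 2025 + 16 days = April 12, 2025.

March 13, 2025; March 27, 2025; April 12, 2025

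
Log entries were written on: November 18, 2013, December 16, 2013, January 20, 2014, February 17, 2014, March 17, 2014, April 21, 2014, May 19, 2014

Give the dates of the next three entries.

June 16, 2014; July 21, 2014; August 18, 2014

All dates are Mondays, 28, 35, 28, 28, 35, 28 days apart.
Specifically, the 3rd Monday of each month.
3rd Monday of June 2014: June 16, 2014.
July 2014 — 3rd Monday is July 21, 2014.
3rd Monday of August 2014: August 18, 2014.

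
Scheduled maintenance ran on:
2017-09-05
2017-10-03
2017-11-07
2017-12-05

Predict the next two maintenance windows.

Gaps: 28, 35, 28 days — a mix of 28 and 35. Every date is a Tuesday.
Each is the 1st Tuesday of its month.
1st Tuesday of January 2018: 2018-01-02.
1st Tuesday of February 2018: 2018-02-06.

2018-01-02, 2018-02-06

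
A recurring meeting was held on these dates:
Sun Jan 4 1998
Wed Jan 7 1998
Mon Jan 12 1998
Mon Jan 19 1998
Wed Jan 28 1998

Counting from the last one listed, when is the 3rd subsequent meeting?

Sun Mar 8 1998

Gaps: 3, 5, 7, 9 days — each gap is 2 larger than the previous one.
Next gap: 11 days. Wed Jan 28 1998 + 11 days = Sun Feb 8 1998.
Next gap: 13 days. Sun Feb 8 1998 + 13 days = Sat Feb 21 1998.
Next gap: 15 days. Sat Feb 21 1998 + 15 days = Sun Mar 8 1998.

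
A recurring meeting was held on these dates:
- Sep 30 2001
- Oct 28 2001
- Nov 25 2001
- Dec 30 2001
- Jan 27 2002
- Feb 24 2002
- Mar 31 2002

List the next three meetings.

Every date is a Sunday; gaps 28, 28, 35, 28, 28, 35 days.
Each is the last Sunday of its month (at least one falls on the 29th or later, ruling out '4th Sunday').
Last Sunday of April 2002: Apr 28 2002.
Last Sunday of May 2002: May 26 2002.
Last Sunday of June 2002: Jun 30 2002.

Apr 28 2002, May 26 2002, Jun 30 2002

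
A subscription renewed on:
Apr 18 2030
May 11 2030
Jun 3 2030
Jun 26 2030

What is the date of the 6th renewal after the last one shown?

Gaps between consecutive events: 23, 23, 23 days — a constant 23-day interval.
Jun 26 2030 + 23 days = Jul 19 2030.
Jul 19 2030 + 23 days = Aug 11 2030.
Aug 11 2030 + 23 days = Sep 3 2030.
Sep 3 2030 + 23 days = Sep 26 2030.
Sep 26 2030 + 23 days = Oct 19 2030.
Oct 19 2030 + 23 days = Nov 11 2030.

Nov 11 2030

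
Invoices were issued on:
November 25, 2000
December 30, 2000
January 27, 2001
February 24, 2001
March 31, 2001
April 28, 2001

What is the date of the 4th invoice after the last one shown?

Every date is a Saturday; gaps 35, 28, 28, 35, 28 days.
Each is the last Saturday of its month (at least one falls on the 29th or later, ruling out '4th Saturday').
May 2001 ends with Saturday May 26, 2001.
June 2001 ends with Saturday June 30, 2001.
July 2001 ends with Saturday July 28, 2001.
Last Saturday of August 2001: August 25, 2001.

August 25, 2001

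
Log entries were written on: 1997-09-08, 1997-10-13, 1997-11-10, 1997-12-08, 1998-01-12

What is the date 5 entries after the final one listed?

These are Mondays at 28- or 35-day spacing (35, 28, 28, 35).
The pattern: 2nd Monday of the month.
February 1998 — 2nd Monday is 1998-02-09.
March 1998 — 2nd Monday is 1998-03-09.
2nd Monday of April 1998: 1998-04-13.
2nd Monday of May 1998: 1998-05-11.
June 1998 — 2nd Monday is 1998-06-08.

1998-06-08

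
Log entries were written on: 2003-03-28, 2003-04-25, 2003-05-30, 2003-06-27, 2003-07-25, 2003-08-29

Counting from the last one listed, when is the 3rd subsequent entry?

2003-11-28

Every date is a Friday; gaps 28, 35, 28, 28, 35 days.
Each is the last Friday of its month (at least one falls on the 29th or later, ruling out '4th Friday').
September 2003 ends with Friday 2003-09-26.
Last Friday of October 2003: 2003-10-31.
Last Friday of November 2003: 2003-11-28.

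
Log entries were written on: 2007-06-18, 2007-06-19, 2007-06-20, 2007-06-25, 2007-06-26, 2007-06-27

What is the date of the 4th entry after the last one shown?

2007-07-09

Every event lands on a Monday or Tuesday or Wednesday (gaps cycle 1, 1, 5, 1, 1).
So the schedule is: every Monday, Tuesday and Wednesday.
Next Monday: 2007-07-02.
The following Tuesday is 2007-07-03.
The following Wednesday is 2007-07-04.
Next Monday: 2007-07-09.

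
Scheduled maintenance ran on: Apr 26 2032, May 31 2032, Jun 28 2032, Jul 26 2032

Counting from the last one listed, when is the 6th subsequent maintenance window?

These are Mondays with 35, 28, 28-day gaps.
Each is the final Monday of its month — May 31 2032 is past the 28th, so '4th Monday' doesn't fit.
Last Monday of August 2032: Aug 30 2032.
September 2032 ends with Monday Sep 27 2032.
Last Monday of October 2032: Oct 25 2032.
November 2032 ends with Monday Nov 29 2032.
Last Monday of December 2032: Dec 27 2032.
January 2033 ends with Monday Jan 31 2033.

Jan 31 2033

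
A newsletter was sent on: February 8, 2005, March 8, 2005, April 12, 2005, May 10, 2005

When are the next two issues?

June 14, 2005; July 12, 2005

All dates are Tuesdays, 28, 35, 28 days apart.
Specifically, the 2nd Tuesday of each month.
2nd Tuesday of June 2005: June 14, 2005.
2nd Tuesday of July 2005: July 12, 2005.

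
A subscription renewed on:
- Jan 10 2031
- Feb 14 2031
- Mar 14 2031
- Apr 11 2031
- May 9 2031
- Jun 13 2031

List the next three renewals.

Jul 11 2031, Aug 8 2031, Sep 12 2031

Gaps: 35, 28, 28, 28, 35 days — a mix of 28 and 35. Every date is a Friday.
Each is the 2nd Friday of its month.
2nd Friday of July 2031: Jul 11 2031.
August 2031 — 2nd Friday is Aug 8 2031.
2nd Friday of September 2031: Sep 12 2031.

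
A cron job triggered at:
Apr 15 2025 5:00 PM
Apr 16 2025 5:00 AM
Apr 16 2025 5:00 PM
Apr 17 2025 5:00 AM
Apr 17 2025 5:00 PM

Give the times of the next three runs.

Apr 18 2025 5:00 AM, Apr 18 2025 5:00 PM, Apr 19 2025 5:00 AM

The interval is a steady 12 hours (12, 12, 12, 12).
Apr 17 2025 5:00 PM + 12 h = Apr 18 2025 5:00 AM.
Apr 18 2025 5:00 AM + 12 h = Apr 18 2025 5:00 PM.
Apr 18 2025 5:00 PM + 12 h = Apr 19 2025 5:00 AM.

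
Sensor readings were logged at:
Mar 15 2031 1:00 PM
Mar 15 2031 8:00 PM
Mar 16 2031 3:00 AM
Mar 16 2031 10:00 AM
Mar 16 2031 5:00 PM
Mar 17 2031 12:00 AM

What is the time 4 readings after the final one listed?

Gaps: 7, 7, 7, 7, 7 hours — each event is 7 hours after the previous one.
Mar 17 2031 12:00 AM + 7 h = Mar 17 2031 7:00 AM.
Mar 17 2031 7:00 AM + 7 h = Mar 17 2031 2:00 PM.
Mar 17 2031 2:00 PM + 7 h = Mar 17 2031 9:00 PM.
Mar 17 2031 9:00 PM + 7 h = Mar 18 2031 4:00 AM.

Mar 18 2031 4:00 AM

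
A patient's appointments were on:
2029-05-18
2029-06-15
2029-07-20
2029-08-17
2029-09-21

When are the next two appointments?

2029-10-19, 2029-11-16

Gaps: 28, 35, 28, 35 days — a mix of 28 and 35. Every date is a Friday.
Each is the 3rd Friday of its month.
3rd Friday of October 2029: 2029-10-19.
3rd Friday of November 2029: 2029-11-16.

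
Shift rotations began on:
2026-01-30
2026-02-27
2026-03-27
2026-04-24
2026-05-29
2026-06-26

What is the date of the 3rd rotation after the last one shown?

2026-09-25

All Fridays; the gaps (28, 28, 28, 35, 28) vary with month length.
This is the last Friday of each month.
July 2026 ends with Friday 2026-07-31.
Last Friday of August 2026: 2026-08-28.
September 2026 ends with Friday 2026-09-25.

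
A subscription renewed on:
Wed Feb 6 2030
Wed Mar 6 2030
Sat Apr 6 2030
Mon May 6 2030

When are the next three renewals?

Thu Jun 6 2030, Sat Jul 6 2030, Tue Aug 6 2030

Gaps: 28, 31, 30 days — not constant. Every event is on the 6th of the month.
Pattern: the 6th of each month.
Next: June 2030 → Thu Jun 6 2030.
July 2030: Sat Jul 6 2030.
August 2030: Tue Aug 6 2030.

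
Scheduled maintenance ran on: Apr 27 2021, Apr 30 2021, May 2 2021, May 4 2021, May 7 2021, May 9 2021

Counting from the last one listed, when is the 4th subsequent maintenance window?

Every event lands on a Tuesday or Friday or Sunday (gaps cycle 3, 2, 2, 3, 2).
So the schedule is: every Tuesday, Friday and Sunday.
The following Tuesday is May 11 2021.
The following Friday is May 14 2021.
The following Sunday is May 16 2021.
The following Tuesday is May 18 2021.

May 18 2021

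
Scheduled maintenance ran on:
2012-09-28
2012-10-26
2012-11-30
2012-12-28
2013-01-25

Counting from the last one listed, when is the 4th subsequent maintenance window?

Every date is a Friday; gaps 28, 35, 28, 28 days.
Each is the last Friday of its month (at least one falls on the 29th or later, ruling out '4th Friday').
Last Friday of February 2013: 2013-02-22.
March 2013 ends with Friday 2013-03-29.
April 2013 ends with Friday 2013-04-26.
May 2013 ends with Friday 2013-05-31.

2013-05-31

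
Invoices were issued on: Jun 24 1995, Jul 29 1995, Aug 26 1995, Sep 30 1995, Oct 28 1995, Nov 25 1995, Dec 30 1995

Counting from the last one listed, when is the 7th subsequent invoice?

Every date is a Saturday; gaps 35, 28, 35, 28, 28, 35 days.
Each is the last Saturday of its month (at least one falls on the 29th or later, ruling out '4th Saturday').
January 1996 ends with Saturday Jan 27 1996.
February 1996 ends with Saturday Feb 24 1996.
March 1996 ends with Saturday Mar 30 1996.
April 1996 ends with Saturday Apr 27 1996.
May 1996 ends with Saturday May 25 1996.
June 1996 ends with Saturday Jun 29 1996.
July 1996 ends with Saturday Jul 27 1996.

Jul 27 1996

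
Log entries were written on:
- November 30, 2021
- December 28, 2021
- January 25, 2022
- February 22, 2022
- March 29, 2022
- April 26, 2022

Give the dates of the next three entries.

These are Tuesdays with 28, 28, 28, 35, 28-day gaps.
Each is the final Tuesday of its month — November 30, 2021 is past the 28th, so '4th Tuesday' doesn't fit.
Last Tuesday of May 2022: May 31, 2022.
Last Tuesday of June 2022: June 28, 2022.
Last Tuesday of July 2022: July 26, 2022.

May 31, 2022; June 28, 2022; July 26, 2022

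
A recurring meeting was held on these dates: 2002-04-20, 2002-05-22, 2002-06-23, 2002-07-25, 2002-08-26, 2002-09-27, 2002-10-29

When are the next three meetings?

Every event comes 32 days after the last (32, 32, 32, 32, 32, 32).
2002-10-29 + 32 days = 2002-11-30.
2002-11-30 + 32 days = 2003-01-01.
2003-01-01 + 32 days = 2003-02-02.

2002-11-30, 2003-01-01, 2003-02-02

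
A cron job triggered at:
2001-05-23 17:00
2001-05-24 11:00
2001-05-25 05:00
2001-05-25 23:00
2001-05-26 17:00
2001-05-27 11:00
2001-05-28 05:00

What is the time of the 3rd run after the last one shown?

The interval is a steady 18 hours (18, 18, 18, 18, 18, 18).
2001-05-28 05:00 + 18 h = 2001-05-28 23:00.
2001-05-28 23:00 + 18 h = 2001-05-29 17:00.
2001-05-29 17:00 + 18 h = 2001-05-30 11:00.

2001-05-30 11:00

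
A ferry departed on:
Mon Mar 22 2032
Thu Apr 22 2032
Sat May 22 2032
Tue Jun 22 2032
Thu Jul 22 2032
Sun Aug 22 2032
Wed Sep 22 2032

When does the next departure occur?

Fri Oct 22 2032

Gaps: 31, 30, 31, 30, 31, 31 days — not constant. Every event is on the 22nd of the month.
Pattern: the 22nd of each month.
October 2032: Fri Oct 22 2032.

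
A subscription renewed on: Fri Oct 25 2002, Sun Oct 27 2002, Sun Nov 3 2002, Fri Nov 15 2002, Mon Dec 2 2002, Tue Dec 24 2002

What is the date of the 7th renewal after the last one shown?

Gaps: 2, 7, 12, 17, 22 days — each gap is 5 larger than the previous one.
Next gap: 27 days. Tue Dec 24 2002 + 27 days = Mon Jan 20 2003.
Next gap: 32 days. Mon Jan 20 2003 + 32 days = Fri Feb 21 2003.
Next gap: 37 days. Fri Feb 21 2003 + 37 days = Sun Mar 30 2003.
Next gap: 42 days. Sun Mar 30 2003 + 42 days = Sun May 11 2003.
Next gap: 47 days. Sun May 11 2003 + 47 days = Fri Jun 27 2003.
Next gap: 52 days. Fri Jun 27 2003 + 52 days = Mon Aug 18 2003.
Next gap: 57 days. Mon Aug 18 2003 + 57 days = Tue Oct 14 2003.

Tue Oct 14 2003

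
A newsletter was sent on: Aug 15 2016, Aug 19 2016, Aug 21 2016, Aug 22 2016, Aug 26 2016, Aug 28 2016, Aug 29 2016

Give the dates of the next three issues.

Gaps: 4, 2, 1, 4, 2, 1 days — not constant, but cyclic with period 3.
The events fall on every Monday, Friday and Sunday.
The following Friday is Sep 2 2016.
Next Sunday: Sep 4 2016.
Next Monday: Sep 5 2016.

Sep 2 2016, Sep 4 2016, Sep 5 2016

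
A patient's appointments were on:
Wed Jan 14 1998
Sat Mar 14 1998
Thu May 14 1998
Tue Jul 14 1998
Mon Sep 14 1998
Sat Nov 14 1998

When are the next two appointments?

Thu Jan 14 1999, Sun Mar 14 1999

Each date is the 14th; the gaps (59, 61, 61, 62, 61) track the month lengths.
The rule is the 14th of every 2 months.
January 1999: Thu Jan 14 1999.
March 1999: Sun Mar 14 1999.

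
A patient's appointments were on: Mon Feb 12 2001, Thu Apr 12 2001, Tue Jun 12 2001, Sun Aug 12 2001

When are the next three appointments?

Gaps: 59, 61, 61 days — not constant. Every event is on the 12th of the month.
Pattern: the 12th of every 2 months.
October 2001: Fri Oct 12 2001.
December 2001: Wed Dec 12 2001.
February 2002: Tue Feb 12 2002.

Fri Oct 12 2001, Wed Dec 12 2001, Tue Feb 12 2002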